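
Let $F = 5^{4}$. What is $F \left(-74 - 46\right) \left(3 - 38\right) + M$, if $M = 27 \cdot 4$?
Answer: $2625108$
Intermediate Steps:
$M = 108$
$F = 625$
$F \left(-74 - 46\right) \left(3 - 38\right) + M = 625 \left(-74 - 46\right) \left(3 - 38\right) + 108 = 625 \left(\left(-120\right) \left(-35\right)\right) + 108 = 625 \cdot 4200 + 108 = 2625000 + 108 = 2625108$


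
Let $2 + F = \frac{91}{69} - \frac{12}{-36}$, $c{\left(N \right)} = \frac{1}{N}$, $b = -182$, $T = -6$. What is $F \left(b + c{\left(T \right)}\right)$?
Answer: $\frac{4372}{69} \approx 63.362$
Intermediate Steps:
$F = - \frac{8}{23}$ ($F = -2 + \left(\frac{91}{69} - \frac{12}{-36}\right) = -2 + \left(91 \cdot \frac{1}{69} - - \frac{1}{3}\right) = -2 + \left(\frac{91}{69} + \frac{1}{3}\right) = -2 + \frac{38}{23} = - \frac{8}{23} \approx -0.34783$)
$F \left(b + c{\left(T \right)}\right) = - \frac{8 \left(-182 + \frac{1}{-6}\right)}{23} = - \frac{8 \left(-182 - \frac{1}{6}\right)}{23} = \left(- \frac{8}{23}\right) \left(- \frac{1093}{6}\right) = \frac{4372}{69}$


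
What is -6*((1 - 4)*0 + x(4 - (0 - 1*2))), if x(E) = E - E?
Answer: 0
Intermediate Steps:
x(E) = 0
-6*((1 - 4)*0 + x(4 - (0 - 1*2))) = -6*((1 - 4)*0 + 0) = -6*(-3*0 + 0) = -6*(0 + 0) = -6*0 = 0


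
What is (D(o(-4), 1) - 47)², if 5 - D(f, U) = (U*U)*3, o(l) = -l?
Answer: 2025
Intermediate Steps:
D(f, U) = 5 - 3*U² (D(f, U) = 5 - U*U*3 = 5 - U²*3 = 5 - 3*U²)
(D(o(-4), 1) - 47)² = ((5 - 3*1²) - 47)² = ((5 - 3*1) - 47)² = ((5 - 3) - 47)² = (2 - 47)² = (-45)² = 2025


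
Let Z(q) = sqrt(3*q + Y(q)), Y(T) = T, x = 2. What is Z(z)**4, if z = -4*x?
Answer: 1024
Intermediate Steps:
z = -8 (z = -4*2 = -8)
Z(q) = 2*sqrt(q) (Z(q) = sqrt(3*q + q) = sqrt(4*q) = 2*sqrt(q))
Z(z)**4 = (2*sqrt(-8))**4 = (2*(2*I*sqrt(2)))**4 = (4*I*sqrt(2))**4 = 1024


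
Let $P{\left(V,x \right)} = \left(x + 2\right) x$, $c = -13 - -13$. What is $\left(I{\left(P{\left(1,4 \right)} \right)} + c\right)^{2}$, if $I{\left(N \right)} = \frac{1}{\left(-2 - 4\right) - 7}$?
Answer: $\frac{1}{169} \approx 0.0059172$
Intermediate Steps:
$c = 0$ ($c = -13 + 13 = 0$)
$P{\left(V,x \right)} = x \left(2 + x\right)$ ($P{\left(V,x \right)} = \left(2 + x\right) x = x \left(2 + x\right)$)
$I{\left(N \right)} = - \frac{1}{13}$ ($I{\left(N \right)} = \frac{1}{-6 - 7} = \frac{1}{-13} = - \frac{1}{13}$)
$\left(I{\left(P{\left(1,4 \right)} \right)} + c\right)^{2} = \left(- \frac{1}{13} + 0\right)^{2} = \left(- \frac{1}{13}\right)^{2} = \frac{1}{169}$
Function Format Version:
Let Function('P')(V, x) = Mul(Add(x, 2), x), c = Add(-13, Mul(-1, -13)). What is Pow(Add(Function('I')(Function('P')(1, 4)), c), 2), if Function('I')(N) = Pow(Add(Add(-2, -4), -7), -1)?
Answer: Rational(1, 169) ≈ 0.0059172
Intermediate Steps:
c = 0 (c = Add(-13, 13) = 0)
Function('P')(V, x) = Mul(x, Add(2, x)) (Function('P')(V, x) = Mul(Add(2, x), x) = Mul(x, Add(2, x)))
Function('I')(N) = Rational(-1, 13) (Function('I')(N) = Pow(Add(-6, -7), -1) = Pow(-13, -1) = Rational(-1, 13))
Pow(Add(Function('I')(Function('P')(1, 4)), c), 2) = Pow(Add(Rational(-1, 13), 0), 2) = Pow(Rational(-1, 13), 2) = Rational(1, 169)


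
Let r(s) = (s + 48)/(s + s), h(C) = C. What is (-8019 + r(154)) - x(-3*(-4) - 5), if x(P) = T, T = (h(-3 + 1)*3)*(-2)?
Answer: -1236673/154 ≈ -8030.3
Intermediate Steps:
r(s) = (48 + s)/(2*s) (r(s) = (48 + s)/((2*s)) = (48 + s)*(1/(2*s)) = (48 + s)/(2*s))
T = 12 (T = ((-3 + 1)*3)*(-2) = -2*3*(-2) = -6*(-2) = 12)
x(P) = 12
(-8019 + r(154)) - x(-3*(-4) - 5) = (-8019 + (1/2)*(48 + 154)/154) - 1*12 = (-8019 + (1/2)*(1/154)*202) - 12 = (-8019 + 101/154) - 12 = -1234825/154 - 12 = -1236673/154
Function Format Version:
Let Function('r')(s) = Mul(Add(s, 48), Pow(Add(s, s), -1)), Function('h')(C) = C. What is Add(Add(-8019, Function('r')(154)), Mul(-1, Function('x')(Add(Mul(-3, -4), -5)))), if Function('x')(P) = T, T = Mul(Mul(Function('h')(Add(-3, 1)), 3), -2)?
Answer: Rational(-1236673, 154) ≈ -8030.3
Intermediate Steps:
Function('r')(s) = Mul(Rational(1, 2), Pow(s, -1), Add(48, s)) (Function('r')(s) = Mul(Add(48, s), Pow(Mul(2, s), -1)) = Mul(Add(48, s), Mul(Rational(1, 2), Pow(s, -1))) = Mul(Rational(1, 2), Pow(s, -1), Add(48, s)))
T = 12 (T = Mul(Mul(Add(-3, 1), 3), -2) = Mul(Mul(-2, 3), -2) = Mul(-6, -2) = 12)
Function('x')(P) = 12
Add(Add(-8019, Function('r')(154)), Mul(-1, Function('x')(Add(Mul(-3, -4), -5)))) = Add(Add(-8019, Mul(Rational(1, 2), Pow(154, -1), Add(48, 154))), Mul(-1, 12)) = Add(Add(-8019, Mul(Rational(1, 2), Rational(1, 154), 202)), -12) = Add(Add(-8019, Rational(101, 154)), -12) = Add(Rational(-1234825, 154), -12) = Rational(-1236673, 154)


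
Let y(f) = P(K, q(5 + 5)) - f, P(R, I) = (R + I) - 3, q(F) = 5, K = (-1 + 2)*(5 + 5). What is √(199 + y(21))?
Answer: √190 ≈ 13.784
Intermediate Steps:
K = 10 (K = 1*10 = 10)
P(R, I) = -3 + I + R (P(R, I) = (I + R) - 3 = -3 + I + R)
y(f) = 12 - f (y(f) = (-3 + 5 + 10) - f = 12 - f)
√(199 + y(21)) = √(199 + (12 - 1*21)) = √(199 + (12 - 21)) = √(199 - 9) = √190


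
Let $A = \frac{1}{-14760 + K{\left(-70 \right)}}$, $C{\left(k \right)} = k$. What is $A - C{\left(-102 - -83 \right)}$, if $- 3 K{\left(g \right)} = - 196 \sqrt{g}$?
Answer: $\frac{932615251}{49085188} - \frac{147 i \sqrt{70}}{490851880} \approx 19.0 - 2.5056 \cdot 10^{-6} i$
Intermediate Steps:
$K{\left(g \right)} = \frac{196 \sqrt{g}}{3}$ ($K{\left(g \right)} = - \frac{\left(-196\right) \sqrt{g}}{3} = \frac{196 \sqrt{g}}{3}$)
$A = \frac{1}{-14760 + \frac{196 i \sqrt{70}}{3}}$ ($A = \frac{1}{-14760 + \frac{196 \sqrt{-70}}{3}} = \frac{1}{-14760 + \frac{196 i \sqrt{70}}{3}} \approx -6.7658 \cdot 10^{-5} - 2.5056 \cdot 10^{-6} i$)
$A - C{\left(-102 - -83 \right)} = \left(- \frac{3321}{49085188} - \frac{147 i \sqrt{70}}{490851880}\right) - \left(-102 - -83\right) = \left(- \frac{3321}{49085188} - \frac{147 i \sqrt{70}}{490851880}\right) - \left(-102 + 83\right) = \left(- \frac{3321}{49085188} - \frac{147 i \sqrt{70}}{490851880}\right) - -19 = \left(- \frac{3321}{49085188} - \frac{147 i \sqrt{70}}{490851880}\right) + 19 = \frac{932615251}{49085188} - \frac{147 i \sqrt{70}}{490851880}$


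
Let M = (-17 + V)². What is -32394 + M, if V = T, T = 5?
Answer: -32250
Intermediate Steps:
V = 5
M = 144 (M = (-17 + 5)² = (-12)² = 144)
-32394 + M = -32394 + 144 = -32250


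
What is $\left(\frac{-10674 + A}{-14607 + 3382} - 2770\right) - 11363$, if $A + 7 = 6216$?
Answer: $- \frac{31727692}{2245} \approx -14133.0$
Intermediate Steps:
$A = 6209$ ($A = -7 + 6216 = 6209$)
$\left(\frac{-10674 + A}{-14607 + 3382} - 2770\right) - 11363 = \left(\frac{-10674 + 6209}{-14607 + 3382} - 2770\right) - 11363 = \left(- \frac{4465}{-11225} - 2770\right) - 11363 = \left(\left(-4465\right) \left(- \frac{1}{11225}\right) - 2770\right) - 11363 = \left(\frac{893}{2245} - 2770\right) - 11363 = - \frac{6217757}{2245} - 11363 = - \frac{31727692}{2245}$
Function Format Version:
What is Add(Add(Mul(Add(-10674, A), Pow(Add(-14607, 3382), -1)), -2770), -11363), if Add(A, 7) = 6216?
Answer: Rational(-31727692, 2245) ≈ -14133.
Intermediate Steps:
A = 6209 (A = Add(-7, 6216) = 6209)
Add(Add(Mul(Add(-10674, A), Pow(Add(-14607, 3382), -1)), -2770), -11363) = Add(Add(Mul(Add(-10674, 6209), Pow(Add(-14607, 3382), -1)), -2770), -11363) = Add(Add(Mul(-4465, Pow(-11225, -1)), -2770), -11363) = Add(Add(Mul(-4465, Rational(-1, 11225)), -2770), -11363) = Add(Add(Rational(893, 2245), -2770), -11363) = Add(Rational(-6217757, 2245), -11363) = Rational(-31727692, 2245)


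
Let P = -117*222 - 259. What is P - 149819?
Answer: -176052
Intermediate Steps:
P = -26233 (P = -25974 - 259 = -26233)
P - 149819 = -26233 - 149819 = -176052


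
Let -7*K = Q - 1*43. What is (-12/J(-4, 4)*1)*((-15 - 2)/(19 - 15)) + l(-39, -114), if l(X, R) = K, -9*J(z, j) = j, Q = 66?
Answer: -3305/28 ≈ -118.04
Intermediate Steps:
J(z, j) = -j/9
K = -23/7 (K = -(66 - 1*43)/7 = -(66 - 43)/7 = -1/7*23 = -23/7 ≈ -3.2857)
l(X, R) = -23/7
(-12/J(-4, 4)*1)*((-15 - 2)/(19 - 15)) + l(-39, -114) = (-12/((-1/9*4))*1)*((-15 - 2)/(19 - 15)) - 23/7 = (-12/(-4/9)*1)*(-17/4) - 23/7 = (-12*(-9/4)*1)*(-17*1/4) - 23/7 = (27*1)*(-17/4) - 23/7 = 27*(-17/4) - 23/7 = -459/4 - 23/7 = -3305/28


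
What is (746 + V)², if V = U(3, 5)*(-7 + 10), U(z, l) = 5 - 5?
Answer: 556516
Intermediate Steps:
U(z, l) = 0
V = 0 (V = 0*(-7 + 10) = 0*3 = 0)
(746 + V)² = (746 + 0)² = 746² = 556516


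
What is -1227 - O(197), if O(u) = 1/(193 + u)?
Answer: -478531/390 ≈ -1227.0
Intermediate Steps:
-1227 - O(197) = -1227 - 1/(193 + 197) = -1227 - 1/390 = -478531/390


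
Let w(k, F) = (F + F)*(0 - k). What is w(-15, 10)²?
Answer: 90000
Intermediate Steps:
w(k, F) = -2*F*k (w(k, F) = (2*F)*(-k) = -2*F*k)
w(-15, 10)² = (-2*10*(-15))² = 300² = 90000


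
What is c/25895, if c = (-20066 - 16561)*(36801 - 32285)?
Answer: -165407532/25895 ≈ -6387.6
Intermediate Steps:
c = -165407532 (c = -36627*4516 = -165407532)
c/25895 = -165407532/25895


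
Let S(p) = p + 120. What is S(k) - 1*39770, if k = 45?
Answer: -39605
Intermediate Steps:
S(p) = 120 + p
S(k) - 1*39770 = (120 + 45) - 1*39770 = 165 - 39770 = -39605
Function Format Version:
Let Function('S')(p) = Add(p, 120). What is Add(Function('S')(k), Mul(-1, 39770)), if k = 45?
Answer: -39605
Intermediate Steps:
Function('S')(p) = Add(120, p)
Add(Function('S')(k), Mul(-1, 39770)) = Add(Add(120, 45), Mul(-1, 39770)) = Add(165, -39770) = -39605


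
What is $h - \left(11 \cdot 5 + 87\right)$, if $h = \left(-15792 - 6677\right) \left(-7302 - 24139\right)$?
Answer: $706447687$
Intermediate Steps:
$h = 706447829$ ($h = \left(-22469\right) \left(-31441\right) = 706447829$)
$h - \left(11 \cdot 5 + 87\right) = 706447829 - \left(11 \cdot 5 + 87\right) = 706447829 - \left(55 + 87\right) = 706447829 - 142 = 706447687$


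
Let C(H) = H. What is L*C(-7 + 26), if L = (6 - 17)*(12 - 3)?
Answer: -1881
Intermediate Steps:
L = -99 (L = -11*9 = -99)
L*C(-7 + 26) = -99*(-7 + 26) = -99*19 = -1881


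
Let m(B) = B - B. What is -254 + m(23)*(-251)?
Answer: -254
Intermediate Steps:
m(B) = 0
-254 + m(23)*(-251) = -254 + 0*(-251) = -254 + 0 = -254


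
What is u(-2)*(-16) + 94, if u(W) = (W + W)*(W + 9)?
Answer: 542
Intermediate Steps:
u(W) = 2*W*(9 + W) (u(W) = (2*W)*(9 + W) = 2*W*(9 + W))
u(-2)*(-16) + 94 = (2*(-2)*(9 - 2))*(-16) + 94 = (2*(-2)*7)*(-16) + 94 = -28*(-16) + 94 = 448 + 94 = 542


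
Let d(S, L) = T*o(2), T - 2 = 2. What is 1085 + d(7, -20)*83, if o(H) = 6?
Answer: 3077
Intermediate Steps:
T = 4 (T = 2 + 2 = 4)
d(S, L) = 24 (d(S, L) = 4*6 = 24)
1085 + d(7, -20)*83 = 1085 + 24*83 = 1085 + 1992 = 3077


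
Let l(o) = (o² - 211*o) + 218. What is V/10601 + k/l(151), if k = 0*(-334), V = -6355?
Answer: -6355/10601 ≈ -0.59947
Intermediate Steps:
k = 0
l(o) = 218 + o² - 211*o
V/10601 + k/l(151) = -6355/10601 + 0/(218 + 151² - 211*151) = -6355*1/10601 + 0/(218 + 22801 - 31861) = -6355/10601 + 0/(-8842) = -6355/10601 + 0*(-1/8842) = -6355/10601 + 0 = -6355/10601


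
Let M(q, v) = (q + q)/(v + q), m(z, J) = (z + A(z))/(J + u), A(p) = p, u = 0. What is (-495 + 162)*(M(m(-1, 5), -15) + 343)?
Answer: -8796195/77 ≈ -1.1424e+5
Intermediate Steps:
m(z, J) = 2*z/J (m(z, J) = (z + z)/(J + 0) = (2*z)/J = 2*z/J)
M(q, v) = 2*q/(q + v) (M(q, v) = (2*q)/(q + v) = 2*q/(q + v))
(-495 + 162)*(M(m(-1, 5), -15) + 343) = (-495 + 162)*(2*(2*(-1)/5)/(2*(-1)/5 - 15) + 343) = -333*(2*(2*(-1)*(⅕))/(2*(-1)*(⅕) - 15) + 343) = -333*(2*(-⅖)/(-⅖ - 15) + 343) = -333*(2*(-⅖)/(-77/5) + 343) = -333*(2*(-⅖)*(-5/77) + 343) = -333*(4/77 + 343) = -333*26415/77 = -8796195/77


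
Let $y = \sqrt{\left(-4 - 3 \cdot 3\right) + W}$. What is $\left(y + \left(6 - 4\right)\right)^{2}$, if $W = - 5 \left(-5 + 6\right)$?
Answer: $-14 + 12 i \sqrt{2} \approx -14.0 + 16.971 i$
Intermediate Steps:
$W = -5$ ($W = \left(-5\right) 1 = -5$)
$y = 3 i \sqrt{2}$ ($y = \sqrt{\left(-4 - 3 \cdot 3\right) - 5} = \sqrt{\left(-4 - 9\right) - 5} = \sqrt{-13 - 5} = \sqrt{-18} = 3 i \sqrt{2} \approx 4.2426 i$)
$\left(y + \left(6 - 4\right)\right)^{2} = \left(3 i \sqrt{2} + \left(6 - 4\right)\right)^{2} = \left(3 i \sqrt{2} + 2\right)^{2} = \left(2 + 3 i \sqrt{2}\right)^{2}$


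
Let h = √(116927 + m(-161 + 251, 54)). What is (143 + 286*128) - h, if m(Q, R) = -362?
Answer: 36751 - √116565 ≈ 36410.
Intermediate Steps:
h = √116565 (h = √(116927 - 362) = √116565 ≈ 341.42)
(143 + 286*128) - h = (143 + 286*128) - √116565 = (143 + 36608) - √116565 = 36751 - √116565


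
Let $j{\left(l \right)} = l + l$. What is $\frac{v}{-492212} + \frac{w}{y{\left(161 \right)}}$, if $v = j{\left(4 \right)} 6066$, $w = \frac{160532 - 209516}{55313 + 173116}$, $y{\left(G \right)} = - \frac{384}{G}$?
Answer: $- \frac{3905471195}{449741979792} \approx -0.0086838$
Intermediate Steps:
$j{\left(l \right)} = 2 l$
$w = - \frac{16328}{76143}$ ($w = - \frac{48984}{228429} = \left(-48984\right) \frac{1}{228429} = - \frac{16328}{76143} \approx -0.21444$)
$v = 48528$ ($v = 2 \cdot 4 \cdot 6066 = 8 \cdot 6066 = 48528$)
$\frac{v}{-492212} + \frac{w}{y{\left(161 \right)}} = \frac{48528}{-492212} - \frac{16328}{76143 \left(- \frac{384}{161}\right)} = 48528 \left(- \frac{1}{492212}\right) - \frac{16328}{76143 \left(\left(-384\right) \frac{1}{161}\right)} = - \frac{12132}{123053} - \frac{16328}{76143 \left(- \frac{384}{161}\right)} = - \frac{12132}{123053} - - \frac{328601}{3654864} = - \frac{12132}{123053} + \frac{328601}{3654864} = - \frac{3905471195}{449741979792}$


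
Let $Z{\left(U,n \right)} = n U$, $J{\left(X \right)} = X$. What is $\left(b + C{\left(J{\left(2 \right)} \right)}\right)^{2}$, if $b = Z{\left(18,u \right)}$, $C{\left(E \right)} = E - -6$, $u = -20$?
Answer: $123904$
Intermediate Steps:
$C{\left(E \right)} = 6 + E$ ($C{\left(E \right)} = E + 6 = 6 + E$)
$Z{\left(U,n \right)} = U n$
$b = -360$ ($b = 18 \left(-20\right) = -360$)
$\left(b + C{\left(J{\left(2 \right)} \right)}\right)^{2} = \left(-360 + \left(6 + 2\right)\right)^{2} = \left(-360 + 8\right)^{2} = \left(-352\right)^{2} = 123904$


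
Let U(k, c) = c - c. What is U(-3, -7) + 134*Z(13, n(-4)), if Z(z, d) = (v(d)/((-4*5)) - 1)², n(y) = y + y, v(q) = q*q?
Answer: 59094/25 ≈ 2363.8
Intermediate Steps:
U(k, c) = 0
v(q) = q²
n(y) = 2*y
Z(z, d) = (-1 - d²/20)² (Z(z, d) = (d²/((-4*5)) - 1)² = (d²/(-20) - 1)² = (d²*(-1/20) - 1)² = (-d²/20 - 1)² = (-1 - d²/20)²)
U(-3, -7) + 134*Z(13, n(-4)) = 0 + 134*((20 + (2*(-4))²)²/400) = 0 + 134*((20 + (-8)²)²/400) = 0 + 134*((20 + 64)²/400) = 0 + 134*((1/400)*84²) = 0 + 134*((1/400)*7056) = 0 + 134*(441/25) = 0 + 59094/25 = 59094/25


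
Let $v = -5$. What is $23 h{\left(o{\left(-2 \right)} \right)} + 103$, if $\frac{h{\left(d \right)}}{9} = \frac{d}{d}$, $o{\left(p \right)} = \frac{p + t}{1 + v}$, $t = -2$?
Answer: $310$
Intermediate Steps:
$o{\left(p \right)} = \frac{1}{2} - \frac{p}{4}$ ($o{\left(p \right)} = \frac{p - 2}{1 - 5} = \frac{-2 + p}{-4} = \left(-2 + p\right) \left(- \frac{1}{4}\right) = \frac{1}{2} - \frac{p}{4}$)
$h{\left(d \right)} = 9$ ($h{\left(d \right)} = 9 \frac{d}{d} = 9 \cdot 1 = 9$)
$23 h{\left(o{\left(-2 \right)} \right)} + 103 = 23 \cdot 9 + 103 = 207 + 103 = 310$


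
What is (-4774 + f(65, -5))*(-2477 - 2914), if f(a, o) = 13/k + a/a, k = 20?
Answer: 514554777/20 ≈ 2.5728e+7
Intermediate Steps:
f(a, o) = 33/20 (f(a, o) = 13/20 + a/a = 13*(1/20) + 1 = 13/20 + 1 = 33/20)
(-4774 + f(65, -5))*(-2477 - 2914) = (-4774 + 33/20)*(-2477 - 2914) = -95447/20*(-5391) = 514554777/20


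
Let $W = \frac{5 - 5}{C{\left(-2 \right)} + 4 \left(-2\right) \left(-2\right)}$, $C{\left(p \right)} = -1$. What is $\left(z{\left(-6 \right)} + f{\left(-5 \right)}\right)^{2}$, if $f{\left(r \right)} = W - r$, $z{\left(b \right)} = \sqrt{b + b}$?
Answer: $13 + 20 i \sqrt{3} \approx 13.0 + 34.641 i$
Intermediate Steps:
$W = 0$ ($W = \frac{5 - 5}{-1 + 4 \left(-2\right) \left(-2\right)} = \frac{0}{-1 - -16} = \frac{0}{-1 + 16} = \frac{0}{15} = 0 \cdot \frac{1}{15} = 0$)
$z{\left(b \right)} = \sqrt{2} \sqrt{b}$ ($z{\left(b \right)} = \sqrt{2 b} = \sqrt{2} \sqrt{b}$)
$f{\left(r \right)} = - r$ ($f{\left(r \right)} = 0 - r = - r$)
$\left(z{\left(-6 \right)} + f{\left(-5 \right)}\right)^{2} = \left(\sqrt{2} \sqrt{-6} - -5\right)^{2} = \left(\sqrt{2} i \sqrt{6} + 5\right)^{2} = \left(2 i \sqrt{3} + 5\right)^{2} = \left(5 + 2 i \sqrt{3}\right)^{2}$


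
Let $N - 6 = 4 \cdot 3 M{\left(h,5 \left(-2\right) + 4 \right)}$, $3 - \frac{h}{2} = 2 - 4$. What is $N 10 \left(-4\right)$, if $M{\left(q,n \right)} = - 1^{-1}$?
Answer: $240$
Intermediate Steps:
$h = 10$ ($h = 6 - 2 \left(2 - 4\right) = 6 - -4 = 6 + 4 = 10$)
$M{\left(q,n \right)} = -1$ ($M{\left(q,n \right)} = \left(-1\right) 1 = -1$)
$N = -6$ ($N = 6 + 4 \cdot 3 \left(-1\right) = 6 + 12 \left(-1\right) = 6 - 12 = -6$)
$N 10 \left(-4\right) = \left(-6\right) 10 \left(-4\right) = \left(-60\right) \left(-4\right) = 240$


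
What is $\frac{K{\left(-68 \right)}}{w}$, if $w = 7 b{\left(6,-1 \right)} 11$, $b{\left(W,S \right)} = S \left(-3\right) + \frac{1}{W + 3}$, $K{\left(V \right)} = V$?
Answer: $- \frac{153}{539} \approx -0.28386$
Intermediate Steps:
$b{\left(W,S \right)} = \frac{1}{3 + W} - 3 S$ ($b{\left(W,S \right)} = - 3 S + \frac{1}{3 + W} = \frac{1}{3 + W} - 3 S$)
$w = \frac{2156}{9}$ ($w = 7 \frac{1 - -9 - \left(-3\right) 6}{3 + 6} \cdot 11 = 7 \frac{1 + 9 + 18}{9} \cdot 11 = 7 \cdot \frac{1}{9} \cdot 28 \cdot 11 = 7 \cdot \frac{28}{9} \cdot 11 = \frac{196}{9} \cdot 11 = \frac{2156}{9} \approx 239.56$)
$\frac{K{\left(-68 \right)}}{w} = - \frac{68}{\frac{2156}{9}} = \left(-68\right) \frac{9}{2156} = - \frac{153}{539}$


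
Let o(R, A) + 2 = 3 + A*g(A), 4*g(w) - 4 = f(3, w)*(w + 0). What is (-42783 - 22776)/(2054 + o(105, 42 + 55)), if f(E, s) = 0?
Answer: -65559/2152 ≈ -30.464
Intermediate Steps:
g(w) = 1 (g(w) = 1 + (0*(w + 0))/4 = 1 + (0*w)/4 = 1 + (¼)*0 = 1 + 0 = 1)
o(R, A) = 1 + A (o(R, A) = -2 + (3 + A*1) = -2 + (3 + A) = 1 + A)
(-42783 - 22776)/(2054 + o(105, 42 + 55)) = (-42783 - 22776)/(2054 + (1 + (42 + 55))) = -65559/(2054 + (1 + 97)) = -65559/(2054 + 98) = -65559/2152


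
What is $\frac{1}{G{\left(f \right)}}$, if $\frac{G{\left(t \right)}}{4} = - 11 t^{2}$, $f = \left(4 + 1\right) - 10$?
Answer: $- \frac{1}{1100} \approx -0.00090909$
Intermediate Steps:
$f = -5$ ($f = 5 - 10 = -5$)
$G{\left(t \right)} = - 44 t^{2}$ ($G{\left(t \right)} = 4 \left(- 11 t^{2}\right) = - 44 t^{2}$)
$\frac{1}{G{\left(f \right)}} = \frac{1}{\left(-44\right) \left(-5\right)^{2}} = \frac{1}{\left(-44\right) 25} = \frac{1}{-1100} = - \frac{1}{1100}$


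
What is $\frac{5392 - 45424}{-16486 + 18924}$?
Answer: $- \frac{20016}{1219} \approx -16.42$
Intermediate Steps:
$\frac{5392 - 45424}{-16486 + 18924} = - \frac{40032}{2438} = \left(-40032\right) \frac{1}{2438} = - \frac{20016}{1219}$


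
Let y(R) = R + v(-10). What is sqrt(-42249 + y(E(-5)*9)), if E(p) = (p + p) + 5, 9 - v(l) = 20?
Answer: I*sqrt(42305) ≈ 205.68*I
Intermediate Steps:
v(l) = -11 (v(l) = 9 - 1*20 = 9 - 20 = -11)
E(p) = 5 + 2*p (E(p) = 2*p + 5 = 5 + 2*p)
y(R) = -11 + R (y(R) = R - 11 = -11 + R)
sqrt(-42249 + y(E(-5)*9)) = sqrt(-42249 + (-11 + (5 + 2*(-5))*9)) = sqrt(-42249 + (-11 + (5 - 10)*9)) = sqrt(-42249 + (-11 - 5*9)) = sqrt(-42249 + (-11 - 45)) = sqrt(-42249 - 56) = sqrt(-42305) = I*sqrt(42305)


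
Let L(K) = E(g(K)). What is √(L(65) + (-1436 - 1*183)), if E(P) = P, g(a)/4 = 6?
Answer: I*√1595 ≈ 39.937*I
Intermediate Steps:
g(a) = 24 (g(a) = 4*6 = 24)
L(K) = 24
√(L(65) + (-1436 - 1*183)) = √(24 + (-1436 - 1*183)) = √(24 + (-1436 - 183)) = √(24 - 1619) = √(-1595) = I*√1595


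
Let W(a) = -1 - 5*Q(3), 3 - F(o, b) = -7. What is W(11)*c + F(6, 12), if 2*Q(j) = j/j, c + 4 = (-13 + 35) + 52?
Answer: -235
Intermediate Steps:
c = 70 (c = -4 + ((-13 + 35) + 52) = -4 + (22 + 52) = -4 + 74 = 70)
Q(j) = ½ (Q(j) = (j/j)/2 = (½)*1 = ½)
F(o, b) = 10 (F(o, b) = 3 - 1*(-7) = 3 + 7 = 10)
W(a) = -7/2 (W(a) = -1 - 5*½ = -1 - 5/2 = -7/2)
W(11)*c + F(6, 12) = -7/2*70 + 10 = -245 + 10 = -235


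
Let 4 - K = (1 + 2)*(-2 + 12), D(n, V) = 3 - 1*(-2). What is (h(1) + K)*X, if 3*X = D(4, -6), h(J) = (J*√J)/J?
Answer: -125/3 ≈ -41.667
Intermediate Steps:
D(n, V) = 5 (D(n, V) = 3 + 2 = 5)
h(J) = √J (h(J) = J^(3/2)/J = √J)
X = 5/3 (X = (⅓)*5 = 5/3 ≈ 1.6667)
K = -26 (K = 4 - (1 + 2)*(-2 + 12) = 4 - 3*10 = 4 - 1*30 = 4 - 30 = -26)
(h(1) + K)*X = (√1 - 26)*(5/3) = (1 - 26)*(5/3) = -25*5/3 = -125/3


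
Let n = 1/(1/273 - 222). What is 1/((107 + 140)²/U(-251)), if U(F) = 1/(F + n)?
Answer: -60605/928076717152 ≈ -6.5302e-8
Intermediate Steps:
n = -273/60605 (n = 1/(1/273 - 222) = 1/(-60605/273) = -273/60605 ≈ -0.0045046)
U(F) = 1/(-273/60605 + F) (U(F) = 1/(F - 273/60605) = 1/(-273/60605 + F))
1/((107 + 140)²/U(-251)) = 1/((107 + 140)²/((60605/(-273 + 60605*(-251))))) = 1/(247²/((60605/(-273 - 15211855)))) = 1/(61009/((60605/(-15212128)))) = 1/(61009/((60605*(-1/15212128)))) = 1/(61009/(-60605/15212128)) = 1/(61009*(-15212128/60605)) = 1/(-928076717152/60605) = -60605/928076717152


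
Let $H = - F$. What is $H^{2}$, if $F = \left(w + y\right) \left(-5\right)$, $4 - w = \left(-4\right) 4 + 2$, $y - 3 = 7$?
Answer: $19600$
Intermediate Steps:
$y = 10$ ($y = 3 + 7 = 10$)
$w = 18$ ($w = 4 - \left(\left(-4\right) 4 + 2\right) = 4 - \left(-16 + 2\right) = 4 - -14 = 4 + 14 = 18$)
$F = -140$ ($F = \left(18 + 10\right) \left(-5\right) = 28 \left(-5\right) = -140$)
$H = 140$ ($H = \left(-1\right) \left(-140\right) = 140$)
$H^{2} = 140^{2} = 19600$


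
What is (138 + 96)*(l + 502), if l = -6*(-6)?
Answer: 125892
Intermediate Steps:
l = 36
(138 + 96)*(l + 502) = (138 + 96)*(36 + 502) = 234*538 = 125892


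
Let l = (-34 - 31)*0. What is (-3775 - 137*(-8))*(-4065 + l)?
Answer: 10890135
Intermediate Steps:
l = 0 (l = -65*0 = 0)
(-3775 - 137*(-8))*(-4065 + l) = (-3775 - 137*(-8))*(-4065 + 0) = (-3775 + 1096)*(-4065) = -2679*(-4065) = 10890135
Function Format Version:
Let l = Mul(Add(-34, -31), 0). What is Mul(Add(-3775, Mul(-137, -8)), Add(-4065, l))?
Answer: 10890135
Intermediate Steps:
l = 0 (l = Mul(-65, 0) = 0)
Mul(Add(-3775, Mul(-137, -8)), Add(-4065, l)) = Mul(Add(-3775, Mul(-137, -8)), Add(-4065, 0)) = Mul(Add(-3775, 1096), -4065) = Mul(-2679, -4065) = 10890135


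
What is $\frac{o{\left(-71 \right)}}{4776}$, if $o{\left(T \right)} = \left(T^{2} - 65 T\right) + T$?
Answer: $\frac{3195}{1592} \approx 2.0069$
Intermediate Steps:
$o{\left(T \right)} = T^{2} - 64 T$
$\frac{o{\left(-71 \right)}}{4776} = \frac{\left(-71\right) \left(-64 - 71\right)}{4776} = \left(-71\right) \left(-135\right) \frac{1}{4776} = 9585 \cdot \frac{1}{4776} = \frac{3195}{1592}$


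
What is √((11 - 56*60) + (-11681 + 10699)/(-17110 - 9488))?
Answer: 2*I*√148077250035/13299 ≈ 57.87*I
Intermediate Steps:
√((11 - 56*60) + (-11681 + 10699)/(-17110 - 9488)) = √((11 - 3360) - 982/(-26598)) = √(-3349 - 982*(-1/26598)) = √(-3349 + 491/13299) = √(-44537860/13299) = 2*I*√148077250035/13299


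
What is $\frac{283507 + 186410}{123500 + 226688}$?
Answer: $\frac{469917}{350188} \approx 1.3419$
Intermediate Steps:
$\frac{283507 + 186410}{123500 + 226688} = \frac{469917}{350188}$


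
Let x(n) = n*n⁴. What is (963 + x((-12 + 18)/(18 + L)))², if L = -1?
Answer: 1869591512122224489/2015993900449 ≈ 9.2738e+5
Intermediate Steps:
x(n) = n⁵
(963 + x((-12 + 18)/(18 + L)))² = (963 + ((-12 + 18)/(18 - 1))⁵)² = (963 + (6/17)⁵)² = (963 + 7776/1419857)² = (1367330067/1419857)² = 1869591512122224489/2015993900449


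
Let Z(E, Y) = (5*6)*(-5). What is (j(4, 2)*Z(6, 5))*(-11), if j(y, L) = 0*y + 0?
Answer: 0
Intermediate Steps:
Z(E, Y) = -150 (Z(E, Y) = 30*(-5) = -150)
j(y, L) = 0 (j(y, L) = 0 + 0 = 0)
(j(4, 2)*Z(6, 5))*(-11) = (0*(-150))*(-11) = 0*(-11) = 0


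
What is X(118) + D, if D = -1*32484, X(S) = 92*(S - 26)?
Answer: -24020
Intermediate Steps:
X(S) = -2392 + 92*S (X(S) = 92*(-26 + S) = -2392 + 92*S)
D = -32484
X(118) + D = (-2392 + 92*118) - 32484 = (-2392 + 10856) - 32484 = 8464 - 32484 = -24020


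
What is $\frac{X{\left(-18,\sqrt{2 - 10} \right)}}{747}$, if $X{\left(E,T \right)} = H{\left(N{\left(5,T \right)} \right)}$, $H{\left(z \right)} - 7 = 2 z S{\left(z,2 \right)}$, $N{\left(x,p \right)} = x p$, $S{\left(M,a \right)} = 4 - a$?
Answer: $\frac{7}{747} + \frac{40 i \sqrt{2}}{747} \approx 0.0093708 + 0.075728 i$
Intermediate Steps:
$N{\left(x,p \right)} = p x$
$H{\left(z \right)} = 7 + 4 z$ ($H{\left(z \right)} = 7 + 2 z \left(4 - 2\right) = 7 + 2 z 2 = 7 + 4 z$)
$X{\left(E,T \right)} = 7 + 20 T$ ($X{\left(E,T \right)} = 7 + 4 T 5 = 7 + 4 \cdot 5 T = 7 + 20 T$)
$\frac{X{\left(-18,\sqrt{2 - 10} \right)}}{747} = \frac{7 + 20 \sqrt{2 - 10}}{747} = \left(7 + 20 \sqrt{-8}\right) \frac{1}{747} = \left(7 + 20 \cdot 2 i \sqrt{2}\right) \frac{1}{747} = \left(7 + 40 i \sqrt{2}\right) \frac{1}{747} = \frac{7}{747} + \frac{40 i \sqrt{2}}{747}$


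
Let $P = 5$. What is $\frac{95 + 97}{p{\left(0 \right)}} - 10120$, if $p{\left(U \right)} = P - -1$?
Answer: $-10088$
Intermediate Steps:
$p{\left(U \right)} = 6$ ($p{\left(U \right)} = 5 - -1 = 5 + 1 = 6$)
$\frac{95 + 97}{p{\left(0 \right)}} - 10120 = \frac{95 + 97}{6} - 10120 = 192 \cdot \frac{1}{6} - 10120 = 32 - 10120 = -10088$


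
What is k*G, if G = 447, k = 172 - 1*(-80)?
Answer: 112644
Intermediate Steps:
k = 252 (k = 172 + 80 = 252)
k*G = 252*447 = 112644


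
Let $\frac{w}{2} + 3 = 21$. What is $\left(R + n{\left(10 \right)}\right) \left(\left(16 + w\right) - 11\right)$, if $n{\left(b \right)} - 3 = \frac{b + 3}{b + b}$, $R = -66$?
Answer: $- \frac{51127}{20} \approx -2556.4$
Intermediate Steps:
$w = 36$ ($w = -6 + 2 \cdot 21 = -6 + 42 = 36$)
$n{\left(b \right)} = 3 + \frac{3 + b}{2 b}$ ($n{\left(b \right)} = 3 + \frac{b + 3}{b + b} = 3 + \frac{3 + b}{2 b}$)
$\left(R + n{\left(10 \right)}\right) \left(\left(16 + w\right) - 11\right) = \left(-66 + \frac{3 + 7 \cdot 10}{2 \cdot 10}\right) \left(\left(16 + 36\right) - 11\right) = \left(-66 + \frac{1}{2} \cdot \frac{1}{10} \left(3 + 70\right)\right) \left(52 - 11\right) = \left(-66 + \frac{1}{2} \cdot \frac{1}{10} \cdot 73\right) 41 = \left(-66 + \frac{73}{20}\right) 41 = \left(- \frac{1247}{20}\right) 41 = - \frac{51127}{20}$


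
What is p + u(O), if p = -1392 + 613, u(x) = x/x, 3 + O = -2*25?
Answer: -778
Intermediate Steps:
O = -53 (O = -3 - 2*25 = -3 - 50 = -53)
u(x) = 1
p = -779
p + u(O) = -779 + 1 = -778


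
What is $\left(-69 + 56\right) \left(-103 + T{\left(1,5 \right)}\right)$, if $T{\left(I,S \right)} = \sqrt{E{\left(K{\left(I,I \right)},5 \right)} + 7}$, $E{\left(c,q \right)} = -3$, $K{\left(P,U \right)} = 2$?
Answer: $1313$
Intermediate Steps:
$T{\left(I,S \right)} = 2$ ($T{\left(I,S \right)} = \sqrt{-3 + 7} = \sqrt{4} = 2$)
$\left(-69 + 56\right) \left(-103 + T{\left(1,5 \right)}\right) = \left(-69 + 56\right) \left(-103 + 2\right) = \left(-13\right) \left(-101\right) = 1313$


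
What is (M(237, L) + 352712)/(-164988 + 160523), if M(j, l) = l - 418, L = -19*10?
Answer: -352104/4465 ≈ -78.859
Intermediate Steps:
L = -190
M(j, l) = -418 + l
(M(237, L) + 352712)/(-164988 + 160523) = ((-418 - 190) + 352712)/(-164988 + 160523) = (-608 + 352712)/(-4465) = 352104*(-1/4465) = -352104/4465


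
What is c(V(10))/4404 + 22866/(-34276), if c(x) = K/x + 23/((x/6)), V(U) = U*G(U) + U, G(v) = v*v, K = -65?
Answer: -25426595123/38115254760 ≈ -0.66710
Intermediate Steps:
G(v) = v**2
V(U) = U + U**3 (V(U) = U*U**2 + U = U**3 + U = U + U**3)
c(x) = 73/x (c(x) = -65/x + 23/((x/6)) = -65/x + 23*(6/x) = -65/x + 138/x = 73/x)
c(V(10))/4404 + 22866/(-34276) = (73/(10 + 10**3))/4404 + 22866/(-34276) = (73/(10 + 1000))*(1/4404) + 22866*(-1/34276) = (73/1010)*(1/4404) - 11433/17138 = 73/4448040 - 11433/17138 = -25426595123/38115254760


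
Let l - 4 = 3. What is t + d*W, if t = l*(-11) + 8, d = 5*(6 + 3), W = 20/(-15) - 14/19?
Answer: -3081/19 ≈ -162.16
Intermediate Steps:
l = 7 (l = 4 + 3 = 7)
W = -118/57 (W = 20*(-1/15) - 14*1/19 = -4/3 - 14/19 = -118/57 ≈ -2.0702)
d = 45 (d = 5*9 = 45)
t = -69 (t = 7*(-11) + 8 = -77 + 8 = -69)
t + d*W = -69 + 45*(-118/57) = -69 - 1770/19 = -3081/19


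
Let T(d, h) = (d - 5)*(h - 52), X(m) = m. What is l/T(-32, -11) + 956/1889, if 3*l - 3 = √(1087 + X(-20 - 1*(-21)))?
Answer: 2230325/4403259 + 8*√17/6993 ≈ 0.51123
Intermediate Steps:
l = 1 + 8*√17/3 (l = 1 + √(1087 + (-20 - 1*(-21)))/3 = 1 + √(1087 + (-20 + 21))/3 = 1 + √(1087 + 1)/3 = 1 + √1088/3 = 1 + (8*√17)/3 = 1 + 8*√17/3 ≈ 11.995)
T(d, h) = (-52 + h)*(-5 + d) (T(d, h) = (-5 + d)*(-52 + h) = (-52 + h)*(-5 + d))
l/T(-32, -11) + 956/1889 = (1 + 8*√17/3)/(260 - 52*(-32) - 5*(-11) - 32*(-11)) + 956/1889 = (1 + 8*√17/3)/(260 + 1664 + 55 + 352) + 956*(1/1889) = (1 + 8*√17/3)/2331 + 956/1889 = (1 + 8*√17/3)*(1/2331) + 956/1889 = (1/2331 + 8*√17/6993) + 956/1889 = 2230325/4403259 + 8*√17/6993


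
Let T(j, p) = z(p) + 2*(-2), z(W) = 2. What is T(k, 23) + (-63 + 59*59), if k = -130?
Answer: 3416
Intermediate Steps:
T(j, p) = -2 (T(j, p) = 2 + 2*(-2) = 2 - 4 = -2)
T(k, 23) + (-63 + 59*59) = -2 + (-63 + 59*59) = -2 + (-63 + 3481) = -2 + 3418 = 3416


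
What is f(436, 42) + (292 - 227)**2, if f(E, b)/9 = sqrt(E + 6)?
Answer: 4225 + 9*sqrt(442) ≈ 4414.2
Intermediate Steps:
f(E, b) = 9*sqrt(6 + E) (f(E, b) = 9*sqrt(E + 6) = 9*sqrt(6 + E))
f(436, 42) + (292 - 227)**2 = 9*sqrt(6 + 436) + (292 - 227)**2 = 9*sqrt(442) + 65**2 = 9*sqrt(442) + 4225 = 4225 + 9*sqrt(442)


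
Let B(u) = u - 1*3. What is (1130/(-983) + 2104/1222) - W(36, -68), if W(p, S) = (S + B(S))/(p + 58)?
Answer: 2463653/1201226 ≈ 2.0509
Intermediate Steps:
B(u) = -3 + u (B(u) = u - 3 = -3 + u)
W(p, S) = (-3 + 2*S)/(58 + p) (W(p, S) = (S + (-3 + S))/(p + 58) = (-3 + 2*S)/(58 + p))
(1130/(-983) + 2104/1222) - W(36, -68) = (1130/(-983) + 2104/1222) - (-3 + 2*(-68))/(58 + 36) = (1130*(-1/983) + 2104*(1/1222)) - (-3 - 136)/94 = (-1130/983 + 1052/611) - (-139)/94 = 343686/600613 - 1*(-139/94) = 343686/600613 + 139/94 = 2463653/1201226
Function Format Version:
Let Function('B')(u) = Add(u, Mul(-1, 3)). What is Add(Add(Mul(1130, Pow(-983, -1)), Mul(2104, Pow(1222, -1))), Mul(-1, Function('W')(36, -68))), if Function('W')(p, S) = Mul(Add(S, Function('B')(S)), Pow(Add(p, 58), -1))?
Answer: Rational(2463653, 1201226) ≈ 2.0509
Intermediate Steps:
Function('B')(u) = Add(-3, u) (Function('B')(u) = Add(u, -3) = Add(-3, u))
Function('W')(p, S) = Mul(Pow(Add(58, p), -1), Add(-3, Mul(2, S))) (Function('W')(p, S) = Mul(Add(S, Add(-3, S)), Pow(Add(p, 58), -1)) = Mul(Add(-3, Mul(2, S)), Pow(Add(58, p), -1)) = Mul(Pow(Add(58, p), -1), Add(-3, Mul(2, S))))
Add(Add(Mul(1130, Pow(-983, -1)), Mul(2104, Pow(1222, -1))), Mul(-1, Function('W')(36, -68))) = Add(Add(Mul(1130, Pow(-983, -1)), Mul(2104, Pow(1222, -1))), Mul(-1, Mul(Pow(Add(58, 36), -1), Add(-3, Mul(2, -68))))) = Add(Add(Mul(1130, Rational(-1, 983)), Mul(2104, Rational(1, 1222))), Mul(-1, Mul(Pow(94, -1), Add(-3, -136)))) = Add(Add(Rational(-1130, 983), Rational(1052, 611)), Mul(-1, Mul(Rational(1, 94), -139))) = Add(Rational(343686, 600613), Mul(-1, Rational(-139, 94))) = Add(Rational(343686, 600613), Rational(139, 94)) = Rational(2463653, 1201226)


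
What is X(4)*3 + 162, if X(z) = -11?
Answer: 129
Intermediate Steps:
X(4)*3 + 162 = -11*3 + 162 = -33 + 162 = 129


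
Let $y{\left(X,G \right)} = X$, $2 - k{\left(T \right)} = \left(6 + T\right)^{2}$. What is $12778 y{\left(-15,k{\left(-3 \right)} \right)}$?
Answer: $-191670$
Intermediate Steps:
$k{\left(T \right)} = 2 - \left(6 + T\right)^{2}$
$12778 y{\left(-15,k{\left(-3 \right)} \right)} = 12778 \left(-15\right) = -191670$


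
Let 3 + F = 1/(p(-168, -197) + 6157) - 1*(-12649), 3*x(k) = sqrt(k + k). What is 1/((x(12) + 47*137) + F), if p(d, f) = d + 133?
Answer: 2145853521786/40953614513969851 - 74957768*sqrt(6)/40953614513969851 ≈ 5.2393e-5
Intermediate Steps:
p(d, f) = 133 + d
x(k) = sqrt(2)*sqrt(k)/3 (x(k) = sqrt(k + k)/3 = sqrt(2*k)/3 = (sqrt(2)*sqrt(k))/3 = sqrt(2)*sqrt(k)/3)
F = 77418813/6122 (F = -3 + (1/((133 - 168) + 6157) - 1*(-12649)) = -3 + (1/(-35 + 6157) + 12649) = -3 + (1/6122 + 12649) = -3 + 77437179/6122 = 77418813/6122 ≈ 12646.)
1/((x(12) + 47*137) + F) = 1/((sqrt(2)*sqrt(12)/3 + 47*137) + 77418813/6122) = 1/((sqrt(2)*(2*sqrt(3))/3 + 6439) + 77418813/6122) = 1/((2*sqrt(6)/3 + 6439) + 77418813/6122) = 1/((6439 + 2*sqrt(6)/3) + 77418813/6122) = 1/(116838371/6122 + 2*sqrt(6)/3)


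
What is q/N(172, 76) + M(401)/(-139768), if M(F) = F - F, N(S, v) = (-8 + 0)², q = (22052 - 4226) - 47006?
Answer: -7295/16 ≈ -455.94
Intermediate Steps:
q = -29180 (q = 17826 - 47006 = -29180)
N(S, v) = 64 (N(S, v) = (-8)² = 64)
M(F) = 0
q/N(172, 76) + M(401)/(-139768) = -29180/64 + 0/(-139768) = -29180*1/64 + 0*(-1/139768) = -7295/16 + 0 = -7295/16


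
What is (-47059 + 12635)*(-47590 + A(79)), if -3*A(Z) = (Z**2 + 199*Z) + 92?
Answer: 5673901376/3 ≈ 1.8913e+9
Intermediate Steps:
A(Z) = -92/3 - 199*Z/3 - Z**2/3 (A(Z) = -((Z**2 + 199*Z) + 92)/3 = -(92 + Z**2 + 199*Z)/3 = -92/3 - 199*Z/3 - Z**2/3)
(-47059 + 12635)*(-47590 + A(79)) = (-47059 + 12635)*(-47590 + (-92/3 - 199/3*79 - 1/3*79**2)) = -34424*(-47590 + (-92/3 - 15721/3 - 1/3*6241)) = -34424*(-47590 + (-92/3 - 15721/3 - 6241/3)) = -34424*(-47590 - 22054/3) = -34424*(-164824/3) = 5673901376/3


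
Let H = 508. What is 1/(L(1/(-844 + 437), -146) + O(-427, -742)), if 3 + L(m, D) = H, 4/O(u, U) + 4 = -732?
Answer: 184/92919 ≈ 0.0019802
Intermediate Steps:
O(u, U) = -1/184 (O(u, U) = 4/(-4 - 732) = 4/(-736) = 4*(-1/736) = -1/184)
L(m, D) = 505 (L(m, D) = -3 + 508 = 505)
1/(L(1/(-844 + 437), -146) + O(-427, -742)) = 1/(505 - 1/184) = 1/(92919/184) = 184/92919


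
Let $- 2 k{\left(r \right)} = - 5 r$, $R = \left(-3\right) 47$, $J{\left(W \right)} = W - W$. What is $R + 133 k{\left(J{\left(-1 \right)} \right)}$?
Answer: $-141$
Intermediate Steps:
$J{\left(W \right)} = 0$
$R = -141$
$k{\left(r \right)} = \frac{5 r}{2}$ ($k{\left(r \right)} = - \frac{\left(-5\right) r}{2} = \frac{5 r}{2}$)
$R + 133 k{\left(J{\left(-1 \right)} \right)} = -141 + 133 \cdot \frac{5}{2} \cdot 0 = -141 + 133 \cdot 0 = -141 + 0 = -141$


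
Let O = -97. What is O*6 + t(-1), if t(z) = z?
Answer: -583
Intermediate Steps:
O*6 + t(-1) = -97*6 - 1 = -582 - 1 = -583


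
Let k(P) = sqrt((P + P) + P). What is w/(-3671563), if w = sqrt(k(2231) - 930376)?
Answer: -I*sqrt(930376 - sqrt(6693))/3671563 ≈ -0.0002627*I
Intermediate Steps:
k(P) = sqrt(3)*sqrt(P) (k(P) = sqrt(2*P + P) = sqrt(3*P) = sqrt(3)*sqrt(P))
w = sqrt(-930376 + sqrt(6693)) (w = sqrt(sqrt(3)*sqrt(2231) - 930376) = sqrt(sqrt(6693) - 930376) = sqrt(-930376 + sqrt(6693)) ≈ 964.52*I)
w/(-3671563) = sqrt(-930376 + sqrt(6693))/(-3671563) = sqrt(-930376 + sqrt(6693))*(-1/3671563) = -sqrt(-930376 + sqrt(6693))/3671563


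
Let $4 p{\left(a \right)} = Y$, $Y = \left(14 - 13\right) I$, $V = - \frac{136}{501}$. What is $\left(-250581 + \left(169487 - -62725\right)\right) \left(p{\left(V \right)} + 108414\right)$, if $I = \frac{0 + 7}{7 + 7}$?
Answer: $- \frac{15931672497}{8} \approx -1.9915 \cdot 10^{9}$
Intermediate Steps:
$I = \frac{1}{2}$ ($I = \frac{7}{14} = 7 \cdot \frac{1}{14} = \frac{1}{2} \approx 0.5$)
$V = - \frac{136}{501}$ ($V = \left(-136\right) \frac{1}{501} = - \frac{136}{501} \approx -0.27146$)
$Y = \frac{1}{2}$ ($Y = \left(14 - 13\right) \frac{1}{2} = 1 \cdot \frac{1}{2} = \frac{1}{2} \approx 0.5$)
$p{\left(a \right)} = \frac{1}{8}$ ($p{\left(a \right)} = \frac{1}{4} \cdot \frac{1}{2} = \frac{1}{8}$)
$\left(-250581 + \left(169487 - -62725\right)\right) \left(p{\left(V \right)} + 108414\right) = \left(-250581 + \left(169487 - -62725\right)\right) \left(\frac{1}{8} + 108414\right) = \left(-250581 + \left(169487 + 62725\right)\right) \frac{867313}{8} = \left(-250581 + 232212\right) \frac{867313}{8} = \left(-18369\right) \frac{867313}{8} = - \frac{15931672497}{8}$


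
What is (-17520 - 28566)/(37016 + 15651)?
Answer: -46086/52667 ≈ -0.87504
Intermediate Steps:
(-17520 - 28566)/(37016 + 15651) = -46086/52667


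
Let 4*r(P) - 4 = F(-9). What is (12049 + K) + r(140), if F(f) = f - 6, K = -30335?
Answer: -73155/4 ≈ -18289.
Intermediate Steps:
F(f) = -6 + f
r(P) = -11/4 (r(P) = 1 + (-6 - 9)/4 = 1 + (¼)*(-15) = 1 - 15/4 = -11/4)
(12049 + K) + r(140) = (12049 - 30335) - 11/4 = -18286 - 11/4 = -73155/4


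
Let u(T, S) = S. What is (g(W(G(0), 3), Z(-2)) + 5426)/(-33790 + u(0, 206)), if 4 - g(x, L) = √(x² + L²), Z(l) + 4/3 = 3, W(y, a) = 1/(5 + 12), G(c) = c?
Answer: -2715/16792 + √7234/1712784 ≈ -0.16163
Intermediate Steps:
W(y, a) = 1/17
Z(l) = 5/3 (Z(l) = -4/3 + 3 = 5/3)
g(x, L) = 4 - √(L² + x²) (g(x, L) = 4 - √(x² + L²) = 4 - √(L² + x²))
(g(W(G(0), 3), Z(-2)) + 5426)/(-33790 + u(0, 206)) = ((4 - √((5/3)² + (1/17)²)) + 5426)/(-33790 + 206) = ((4 - √(25/9 + 1/289)) + 5426)/(-33584) = ((4 - √(7234/2601)) + 5426)*(-1/33584) = ((4 - √7234/51) + 5426)*(-1/33584) = (5430 - √7234/51)*(-1/33584) = -2715/16792 + √7234/1712784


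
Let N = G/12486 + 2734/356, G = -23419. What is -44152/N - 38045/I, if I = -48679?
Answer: -1194072642962891/156987097655 ≈ -7606.2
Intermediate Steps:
N = 3224945/555627 (N = -23419/12486 + 2734/356 = -23419*1/12486 + 2734*(1/356) = -23419/12486 + 1367/178 = 3224945/555627 ≈ 5.8042)
-44152/N - 38045/I = -44152/3224945/555627 - 38045/(-48679) = -44152*555627/3224945 - 38045*(-1/48679) = -24532043304/3224945 + 38045/48679 = -1194072642962891/156987097655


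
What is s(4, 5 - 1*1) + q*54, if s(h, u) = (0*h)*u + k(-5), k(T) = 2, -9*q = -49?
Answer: 296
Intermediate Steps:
q = 49/9 (q = -⅑*(-49) = 49/9 ≈ 5.4444)
s(h, u) = 2 (s(h, u) = (0*h)*u + 2 = 0*u + 2 = 0 + 2 = 2)
s(4, 5 - 1*1) + q*54 = 2 + (49/9)*54 = 2 + 294 = 296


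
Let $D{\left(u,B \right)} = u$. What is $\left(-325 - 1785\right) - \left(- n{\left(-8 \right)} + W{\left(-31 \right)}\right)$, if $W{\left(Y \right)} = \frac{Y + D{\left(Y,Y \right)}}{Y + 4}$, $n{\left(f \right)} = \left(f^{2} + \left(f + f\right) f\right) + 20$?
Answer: $- \frac{51308}{27} \approx -1900.3$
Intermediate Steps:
$n{\left(f \right)} = 20 + 3 f^{2}$ ($n{\left(f \right)} = \left(f^{2} + 2 f f\right) + 20 = \left(f^{2} + 2 f^{2}\right) + 20 = 3 f^{2} + 20 = 20 + 3 f^{2}$)
$W{\left(Y \right)} = \frac{2 Y}{4 + Y}$ ($W{\left(Y \right)} = \frac{Y + Y}{Y + 4} = \frac{2 Y}{4 + Y}$)
$\left(-325 - 1785\right) - \left(- n{\left(-8 \right)} + W{\left(-31 \right)}\right) = \left(-325 - 1785\right) - \left(-20 - 192 + 2 \left(-31\right) \frac{1}{4 - 31}\right) = -2110 + \left(\left(20 + 3 \cdot 64\right) - 2 \left(-31\right) \frac{1}{-27}\right) = -2110 + \left(\left(20 + 192\right) - 2 \left(-31\right) \left(- \frac{1}{27}\right)\right) = -2110 + \left(212 - \frac{62}{27}\right) = -2110 + \frac{5662}{27} = - \frac{51308}{27}$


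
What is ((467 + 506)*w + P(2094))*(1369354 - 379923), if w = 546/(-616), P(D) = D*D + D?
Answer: 190947293682363/44 ≈ 4.3397e+12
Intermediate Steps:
P(D) = D + D² (P(D) = D² + D = D + D²)
w = -39/44 (w = 546*(-1/616) = -39/44 ≈ -0.88636)
((467 + 506)*w + P(2094))*(1369354 - 379923) = ((467 + 506)*(-39/44) + 2094*(1 + 2094))*(1369354 - 379923) = (973*(-39/44) + 2094*2095)*989431 = (-37947/44 + 4386930)*989431 = (192986973/44)*989431 = 190947293682363/44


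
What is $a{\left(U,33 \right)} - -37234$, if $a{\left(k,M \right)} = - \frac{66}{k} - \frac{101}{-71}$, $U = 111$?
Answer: $\frac{97815893}{2627} \approx 37235.0$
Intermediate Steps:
$a{\left(k,M \right)} = \frac{101}{71} - \frac{66}{k}$ ($a{\left(k,M \right)} = - \frac{66}{k} - - \frac{101}{71} = - \frac{66}{k} + \frac{101}{71} = \frac{101}{71} - \frac{66}{k}$)
$a{\left(U,33 \right)} - -37234 = \left(\frac{101}{71} - \frac{66}{111}\right) - -37234 = \left(\frac{101}{71} - \frac{22}{37}\right) + 37234 = \frac{2175}{2627} + 37234 = \frac{97815893}{2627}$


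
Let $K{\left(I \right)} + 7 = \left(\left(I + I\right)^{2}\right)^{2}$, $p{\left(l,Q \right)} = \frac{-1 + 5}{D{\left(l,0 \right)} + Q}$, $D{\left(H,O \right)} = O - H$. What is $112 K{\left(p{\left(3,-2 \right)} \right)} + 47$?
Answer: $- \frac{1873}{625} \approx -2.9968$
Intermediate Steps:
$p{\left(l,Q \right)} = \frac{4}{Q - l}$ ($p{\left(l,Q \right)} = \frac{-1 + 5}{\left(0 - l\right) + Q} = \frac{4}{- l + Q} = \frac{4}{Q - l}$)
$K{\left(I \right)} = -7 + 16 I^{4}$ ($K{\left(I \right)} = -7 + \left(\left(I + I\right)^{2}\right)^{2} = -7 + \left(\left(2 I\right)^{2}\right)^{2} = -7 + \left(4 I^{2}\right)^{2} = -7 + 16 I^{4}$)
$112 K{\left(p{\left(3,-2 \right)} \right)} + 47 = 112 \left(-7 + 16 \left(\frac{4}{-2 - 3}\right)^{4}\right) + 47 = 112 \left(-7 + 16 \left(\frac{4}{-5}\right)^{4}\right) + 47 = 112 \left(-7 + 16 \left(4 \left(- \frac{1}{5}\right)\right)^{4}\right) + 47 = 112 \left(-7 + 16 \left(- \frac{4}{5}\right)^{4}\right) + 47 = 112 \left(-7 + 16 \cdot \frac{256}{625}\right) + 47 = 112 \left(-7 + \frac{4096}{625}\right) + 47 = 112 \left(- \frac{279}{625}\right) + 47 = - \frac{31248}{625} + 47 = - \frac{1873}{625}$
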